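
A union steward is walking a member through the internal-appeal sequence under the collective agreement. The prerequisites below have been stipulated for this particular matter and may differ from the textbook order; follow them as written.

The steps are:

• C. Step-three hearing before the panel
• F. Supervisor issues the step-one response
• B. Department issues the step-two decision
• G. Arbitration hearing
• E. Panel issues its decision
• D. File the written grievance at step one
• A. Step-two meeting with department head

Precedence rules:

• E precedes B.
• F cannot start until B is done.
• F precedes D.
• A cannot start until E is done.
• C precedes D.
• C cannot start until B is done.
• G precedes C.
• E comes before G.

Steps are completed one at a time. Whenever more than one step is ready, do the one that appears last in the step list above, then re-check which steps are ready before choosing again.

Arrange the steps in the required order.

E, A, G, B, F, C, D

Only E has no prerequisites, so it is first.
A, G and B are all available; A is listed later → A.
Now G and B have their prerequisites met. G is listed later, so G next.
That leaves B as the only ready step → B.
Now F and C have their prerequisites met. F is listed later, so F next.
C needed G and B, now all done → C.
That leaves D as the only ready step → D.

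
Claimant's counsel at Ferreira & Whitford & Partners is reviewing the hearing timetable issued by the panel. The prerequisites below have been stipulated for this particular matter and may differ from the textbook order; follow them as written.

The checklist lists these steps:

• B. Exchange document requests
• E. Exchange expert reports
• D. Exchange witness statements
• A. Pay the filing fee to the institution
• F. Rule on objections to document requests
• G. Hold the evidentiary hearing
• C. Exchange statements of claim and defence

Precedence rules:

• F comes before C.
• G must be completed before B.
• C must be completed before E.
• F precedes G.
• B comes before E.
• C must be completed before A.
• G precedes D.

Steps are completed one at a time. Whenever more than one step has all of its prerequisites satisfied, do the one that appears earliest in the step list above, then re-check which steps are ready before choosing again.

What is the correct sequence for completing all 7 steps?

F is the only step with nothing outstanding, so it goes first.
Ready: G and C. G is listed earlier → G.
B, D and C are all available; B is listed earlier → B.
D and C are both available; D is listed earlier → D.
Next only C has its prerequisites met → C.
Ready: E and A. E is listed earlier → E.
That leaves A as the only ready step → A.

F G B D C E A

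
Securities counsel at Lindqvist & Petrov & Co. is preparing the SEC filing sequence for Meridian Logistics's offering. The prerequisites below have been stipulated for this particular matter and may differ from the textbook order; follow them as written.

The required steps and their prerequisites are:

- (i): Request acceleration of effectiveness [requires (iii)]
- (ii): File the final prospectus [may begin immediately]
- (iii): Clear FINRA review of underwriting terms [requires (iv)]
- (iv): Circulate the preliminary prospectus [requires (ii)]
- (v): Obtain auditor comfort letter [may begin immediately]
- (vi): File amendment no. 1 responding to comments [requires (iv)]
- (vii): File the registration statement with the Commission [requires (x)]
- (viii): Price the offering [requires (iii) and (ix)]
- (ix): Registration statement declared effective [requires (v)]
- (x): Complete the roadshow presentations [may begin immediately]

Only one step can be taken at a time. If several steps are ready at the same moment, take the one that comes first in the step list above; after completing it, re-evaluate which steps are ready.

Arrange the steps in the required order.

(ii), (v) and (x) have no prerequisites; (ii) is listed earlier, so (ii) is first.
(iv) now also ready, so the ready set is {(iv), (v), (x)}; (iv) is listed earlier → (iv).
(iii) and (vi) now also ready, so the ready set is {(iii), (v), (vi), (x)}; (iii) is listed earlier → (iii).
(i), (v), (vi) and (x) are all available; (i) is listed earlier → (i).
(v), (vi) and (x) are all available; (v) is listed earlier → (v).
(vi), (ix) and (x) are all available; (vi) is listed earlier → (vi).
(ix) and (x) are both available; (ix) is listed earlier → (ix).
(viii) and (x) are both available; (viii) is listed earlier → (viii).
Next only (x) has its prerequisites met → (x).
Next only (vii) has its prerequisites met → (vii).

(ii) (iv) (iii) (i) (v) (vi) (ix) (viii) (x) (vii)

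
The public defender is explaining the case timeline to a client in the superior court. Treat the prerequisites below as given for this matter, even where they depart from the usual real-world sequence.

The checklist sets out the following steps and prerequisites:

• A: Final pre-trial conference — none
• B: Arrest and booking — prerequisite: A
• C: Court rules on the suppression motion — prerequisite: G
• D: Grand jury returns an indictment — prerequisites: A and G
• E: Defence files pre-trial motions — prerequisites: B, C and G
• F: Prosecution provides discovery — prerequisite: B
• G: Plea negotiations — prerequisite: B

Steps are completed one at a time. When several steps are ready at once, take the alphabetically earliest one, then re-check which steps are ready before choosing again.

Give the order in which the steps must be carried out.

A B F G C D E

A is the only step with nothing outstanding, so it goes first.
B needed A, now all done → B.
Now F and G have their prerequisites met. F has the earlier label, so F next.
G needed B, now all done → G.
Ready: C and D. C has the earlier label → C.
E now also ready, so the ready set is {D, E}; D has the earlier label → D.
Next only E has its prerequisites met → E.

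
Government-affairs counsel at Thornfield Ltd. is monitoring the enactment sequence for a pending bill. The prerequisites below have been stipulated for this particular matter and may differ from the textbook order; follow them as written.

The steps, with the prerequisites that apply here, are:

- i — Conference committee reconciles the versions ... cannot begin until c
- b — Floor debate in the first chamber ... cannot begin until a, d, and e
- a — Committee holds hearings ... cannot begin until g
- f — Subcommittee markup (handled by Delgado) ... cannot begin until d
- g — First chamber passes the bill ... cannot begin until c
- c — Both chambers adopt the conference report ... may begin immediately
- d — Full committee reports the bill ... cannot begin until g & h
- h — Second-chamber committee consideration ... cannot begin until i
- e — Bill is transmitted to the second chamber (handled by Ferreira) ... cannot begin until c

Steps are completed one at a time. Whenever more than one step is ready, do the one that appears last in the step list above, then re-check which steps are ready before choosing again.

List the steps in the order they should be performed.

c, e, g, a, i, h, d, f, b

c is the only step with nothing outstanding, so it goes first.
Now e, g and i have their prerequisites met. e is listed later, so e next.
g and i are both available; g is listed later → g.
a now also ready, so the ready set is {a, i}; a is listed later → a.
That leaves i as the only ready step → i.
h is the only step now ready → h.
d is the only step now ready → d.
Ready: f and b. f is listed later → f.
b needed e, d and a, now all done → b.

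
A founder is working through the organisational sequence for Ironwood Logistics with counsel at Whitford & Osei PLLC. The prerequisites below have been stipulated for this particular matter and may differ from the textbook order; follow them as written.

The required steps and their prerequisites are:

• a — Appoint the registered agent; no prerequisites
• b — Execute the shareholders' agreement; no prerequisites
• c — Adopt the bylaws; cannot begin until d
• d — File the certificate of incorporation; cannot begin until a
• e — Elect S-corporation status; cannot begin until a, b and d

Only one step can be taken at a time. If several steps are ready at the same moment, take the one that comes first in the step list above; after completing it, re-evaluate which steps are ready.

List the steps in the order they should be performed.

a and b have no prerequisites; a is listed earlier, so a is first.
d now also ready, so the ready set is {b, d}; b is listed earlier → b.
d needed a, now all done → d.
c and e are both available; c is listed earlier → c.
e is the only step now ready → e.

a, b, d, c, e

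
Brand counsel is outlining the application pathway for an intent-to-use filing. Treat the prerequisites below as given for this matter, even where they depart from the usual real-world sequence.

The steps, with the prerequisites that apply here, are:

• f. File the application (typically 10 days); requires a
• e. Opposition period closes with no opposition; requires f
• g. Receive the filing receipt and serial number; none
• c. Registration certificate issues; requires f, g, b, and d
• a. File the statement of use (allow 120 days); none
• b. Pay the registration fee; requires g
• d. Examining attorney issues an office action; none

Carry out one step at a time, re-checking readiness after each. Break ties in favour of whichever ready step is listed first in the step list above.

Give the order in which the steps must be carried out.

g, a, f, e, b, d, c

Nothing is required for g, a and d. g is listed earlier → g first.
b now also ready, so the ready set is {a, b, d}; a is listed earlier → a.
f now also ready, so the ready set is {f, b, d}; f is listed earlier → f.
Ready: e, b and d. e is listed earlier → e.
b and d are both available; b is listed earlier → b.
d is the only step now ready → d.
That leaves c as the only ready step → c.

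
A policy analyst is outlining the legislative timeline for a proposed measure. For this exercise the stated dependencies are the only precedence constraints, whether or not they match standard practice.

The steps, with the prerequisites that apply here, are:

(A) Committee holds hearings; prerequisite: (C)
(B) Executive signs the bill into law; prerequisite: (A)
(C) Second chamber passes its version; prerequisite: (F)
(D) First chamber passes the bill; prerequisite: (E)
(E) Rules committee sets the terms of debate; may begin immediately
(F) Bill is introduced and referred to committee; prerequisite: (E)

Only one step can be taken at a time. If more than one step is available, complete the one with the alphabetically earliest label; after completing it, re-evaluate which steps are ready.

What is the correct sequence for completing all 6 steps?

(E) → (D) → (F) → (C) → (A) → (B)

(E) is the only step with nothing outstanding, so it goes first.
Now (D) and (F) have their prerequisites met. (D) has the earlier label, so (D) next.
(F) needed (E), now all done → (F).
That leaves (C) as the only ready step → (C).
That leaves (A) as the only ready step → (A).
(B) needed (A), now all done → (B).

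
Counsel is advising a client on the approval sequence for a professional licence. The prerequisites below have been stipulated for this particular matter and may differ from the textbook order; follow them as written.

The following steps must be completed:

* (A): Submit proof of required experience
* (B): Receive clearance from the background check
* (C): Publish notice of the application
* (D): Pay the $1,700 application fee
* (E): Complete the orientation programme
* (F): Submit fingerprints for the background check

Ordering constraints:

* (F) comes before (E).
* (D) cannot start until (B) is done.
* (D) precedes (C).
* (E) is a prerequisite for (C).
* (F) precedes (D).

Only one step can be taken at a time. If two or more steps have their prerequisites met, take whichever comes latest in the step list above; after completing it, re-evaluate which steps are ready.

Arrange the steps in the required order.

Nothing is required for (F), (B) and (A). (F) is listed later → (F) first.
(E) now also ready, so the ready set is {(E), (B), (A)}; (E) is listed later → (E).
(B) and (A) are both available; (B) is listed later → (B).
Ready: (D) and (A). (D) is listed later → (D).
(C) now also ready, so the ready set is {(C), (A)}; (C) is listed later → (C).
(A) is the only step now ready → (A).

(F) (E) (B) (D) (C) (A)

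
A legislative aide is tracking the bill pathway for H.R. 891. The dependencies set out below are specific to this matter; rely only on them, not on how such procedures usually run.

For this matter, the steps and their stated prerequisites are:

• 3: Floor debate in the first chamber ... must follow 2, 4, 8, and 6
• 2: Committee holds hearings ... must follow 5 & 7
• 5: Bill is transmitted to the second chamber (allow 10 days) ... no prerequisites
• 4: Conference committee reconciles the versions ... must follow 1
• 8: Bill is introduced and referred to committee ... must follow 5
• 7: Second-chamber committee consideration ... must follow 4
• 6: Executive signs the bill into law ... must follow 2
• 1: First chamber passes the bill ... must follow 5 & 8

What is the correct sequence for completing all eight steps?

5 is the only step with nothing outstanding, so it goes first.
That leaves 8 as the only ready step → 8.
That leaves 1 as the only ready step → 1.
4 needed 1, now all done → 4.
That leaves 7 as the only ready step → 7.
2 is the only step now ready → 2.
Next only 6 has its prerequisites met → 6.
3 is the only step now ready → 3.

5 8 1 4 7 2 6 3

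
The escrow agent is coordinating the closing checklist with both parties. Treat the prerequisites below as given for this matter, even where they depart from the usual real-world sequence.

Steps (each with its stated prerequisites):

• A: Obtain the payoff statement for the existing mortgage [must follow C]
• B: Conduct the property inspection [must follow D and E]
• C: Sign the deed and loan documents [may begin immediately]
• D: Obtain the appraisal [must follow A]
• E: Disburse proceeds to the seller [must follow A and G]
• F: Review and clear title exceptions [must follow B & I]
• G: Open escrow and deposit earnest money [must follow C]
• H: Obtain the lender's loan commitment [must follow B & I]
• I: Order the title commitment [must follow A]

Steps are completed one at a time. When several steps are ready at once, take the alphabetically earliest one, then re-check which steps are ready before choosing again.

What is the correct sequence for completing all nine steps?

C → A → D → G → E → B → I → F → H

C is the only step with nothing outstanding, so it goes first.
Ready: A and G. A has the earlier label → A.
D and I now also ready, so the ready set is {D, G, I}; D has the earlier label → D.
Ready: G and I. G has the earlier label → G.
E and I are both available; E has the earlier label → E.
Now B and I have their prerequisites met. B has the earlier label, so B next.
I is the only step now ready → I.
Ready: F and H. F has the earlier label → F.
H is the only step now ready → H.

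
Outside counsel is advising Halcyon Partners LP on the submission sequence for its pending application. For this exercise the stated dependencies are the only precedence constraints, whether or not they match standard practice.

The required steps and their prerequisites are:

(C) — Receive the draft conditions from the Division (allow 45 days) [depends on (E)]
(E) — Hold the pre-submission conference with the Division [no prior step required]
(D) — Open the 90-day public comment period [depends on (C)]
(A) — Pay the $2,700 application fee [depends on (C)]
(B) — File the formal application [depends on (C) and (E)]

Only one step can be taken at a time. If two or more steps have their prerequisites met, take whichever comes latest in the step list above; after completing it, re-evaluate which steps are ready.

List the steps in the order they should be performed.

(E) → (C) → (B) → (A) → (D)

(E) is the only step with nothing outstanding, so it goes first.
That leaves (C) as the only ready step → (C).
(B), (A) and (D) are all available; (B) is listed later → (B).
(A) and (D) are both available; (A) is listed later → (A).
(D) needed (C), now all done → (D).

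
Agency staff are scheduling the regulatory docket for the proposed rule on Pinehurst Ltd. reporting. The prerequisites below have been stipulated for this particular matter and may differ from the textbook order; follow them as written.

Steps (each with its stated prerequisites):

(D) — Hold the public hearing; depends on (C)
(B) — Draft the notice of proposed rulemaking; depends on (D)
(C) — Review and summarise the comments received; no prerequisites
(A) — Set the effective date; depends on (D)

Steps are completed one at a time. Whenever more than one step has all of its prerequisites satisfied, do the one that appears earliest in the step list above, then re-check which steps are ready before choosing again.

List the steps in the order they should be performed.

Only (C) has no prerequisites, so it is first.
(D) is the only step now ready → (D).
Ready: (B) and (A). (B) is listed earlier → (B).
(A) needed (D), now all done → (A).

(C) → (D) → (B) → (A)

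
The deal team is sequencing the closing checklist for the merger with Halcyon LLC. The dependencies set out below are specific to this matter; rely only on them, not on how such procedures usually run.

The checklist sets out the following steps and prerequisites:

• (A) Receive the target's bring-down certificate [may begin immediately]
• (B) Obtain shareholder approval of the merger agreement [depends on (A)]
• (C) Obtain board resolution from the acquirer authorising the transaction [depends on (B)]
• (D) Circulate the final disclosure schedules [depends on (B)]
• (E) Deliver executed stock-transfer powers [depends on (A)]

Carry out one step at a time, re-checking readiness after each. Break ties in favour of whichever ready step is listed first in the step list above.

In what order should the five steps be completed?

(A) (B) (C) (D) (E)

(A) is the only step with nothing outstanding, so it goes first.
Now (B) and (E) have their prerequisites met. (B) is listed earlier, so (B) next.
(C) and (D) now also ready, so the ready set is {(C), (D), (E)}; (C) is listed earlier → (C).
(D) and (E) are both available; (D) is listed earlier → (D).
(E) needed (A), now all done → (E).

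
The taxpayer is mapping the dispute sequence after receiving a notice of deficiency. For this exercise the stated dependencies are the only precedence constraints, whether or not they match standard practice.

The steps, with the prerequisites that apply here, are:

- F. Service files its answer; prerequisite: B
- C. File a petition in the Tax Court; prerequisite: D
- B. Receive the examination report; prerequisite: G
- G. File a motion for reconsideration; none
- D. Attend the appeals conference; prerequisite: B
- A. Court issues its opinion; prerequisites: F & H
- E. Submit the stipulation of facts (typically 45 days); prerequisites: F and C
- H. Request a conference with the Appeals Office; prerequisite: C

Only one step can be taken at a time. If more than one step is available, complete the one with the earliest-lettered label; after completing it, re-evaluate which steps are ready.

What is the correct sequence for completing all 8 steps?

G, B, D, C, F, E, H, A

Only G has no prerequisites, so it is first.
B needed G, now all done → B.
Ready: D and F. D has the earlier label → D.
Now C and F have their prerequisites met. C has the earlier label, so C next.
H now also ready, so the ready set is {F, H}; F has the earlier label → F.
E now also ready, so the ready set is {E, H}; E has the earlier label → E.
That leaves H as the only ready step → H.
That leaves A as the only ready step → A.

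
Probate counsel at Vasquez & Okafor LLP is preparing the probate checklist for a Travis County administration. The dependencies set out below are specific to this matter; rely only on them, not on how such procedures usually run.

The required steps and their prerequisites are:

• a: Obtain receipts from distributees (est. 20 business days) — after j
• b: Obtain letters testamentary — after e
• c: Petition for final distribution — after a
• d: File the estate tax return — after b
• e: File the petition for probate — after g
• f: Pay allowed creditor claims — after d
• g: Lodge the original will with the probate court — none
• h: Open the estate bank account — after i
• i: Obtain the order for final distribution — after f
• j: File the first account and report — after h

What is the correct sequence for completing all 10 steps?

g e b d f i h j a c

Only g has no prerequisites, so it is first.
e needed g, now all done → e.
b is the only step now ready → b.
d is the only step now ready → d.
f needed d, now all done → f.
Next only i has its prerequisites met → i.
Next only h has its prerequisites met → h.
j needed h, now all done → j.
a is the only step now ready → a.
c needed a, now all done → c.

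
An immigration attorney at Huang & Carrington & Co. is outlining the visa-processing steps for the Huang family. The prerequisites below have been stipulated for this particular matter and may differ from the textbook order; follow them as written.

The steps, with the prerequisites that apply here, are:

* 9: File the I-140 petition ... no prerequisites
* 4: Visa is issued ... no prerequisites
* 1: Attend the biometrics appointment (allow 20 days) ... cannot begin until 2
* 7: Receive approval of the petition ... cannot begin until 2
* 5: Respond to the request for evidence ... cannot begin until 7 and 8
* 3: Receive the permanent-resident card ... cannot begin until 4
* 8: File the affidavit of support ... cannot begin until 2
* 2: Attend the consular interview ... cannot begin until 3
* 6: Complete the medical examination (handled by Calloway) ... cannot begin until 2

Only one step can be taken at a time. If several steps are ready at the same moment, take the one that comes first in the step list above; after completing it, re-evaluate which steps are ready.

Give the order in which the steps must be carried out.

9 and 4 have no prerequisites; 9 is listed earlier, so 9 is first.
Next only 4 has its prerequisites met → 4.
Next only 3 has its prerequisites met → 3.
2 needed 3, now all done → 2.
Now 1, 7, 8 and 6 have their prerequisites met. 1 is listed earlier, so 1 next.
Ready: 7, 8 and 6. 7 is listed earlier → 7.
Ready: 8 and 6. 8 is listed earlier → 8.
5 now also ready, so the ready set is {5, 6}; 5 is listed earlier → 5.
6 needed 2, now all done → 6.

9, 4, 3, 2, 1, 7, 8, 5, 6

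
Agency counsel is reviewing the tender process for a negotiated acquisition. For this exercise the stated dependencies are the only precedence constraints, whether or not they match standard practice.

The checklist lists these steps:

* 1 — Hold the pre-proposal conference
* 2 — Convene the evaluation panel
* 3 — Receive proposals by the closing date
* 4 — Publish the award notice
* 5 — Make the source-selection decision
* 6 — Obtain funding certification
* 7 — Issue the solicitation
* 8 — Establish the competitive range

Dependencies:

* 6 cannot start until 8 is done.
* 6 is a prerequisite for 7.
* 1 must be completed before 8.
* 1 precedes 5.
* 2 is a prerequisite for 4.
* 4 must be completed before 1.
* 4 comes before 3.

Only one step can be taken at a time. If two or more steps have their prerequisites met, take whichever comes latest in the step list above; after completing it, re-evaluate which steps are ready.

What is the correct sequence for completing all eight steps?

Only 2 has no prerequisites, so it is first.
4 needed 2, now all done → 4.
Now 3 and 1 have their prerequisites met. 3 is listed later, so 3 next.
1 needed 4, now all done → 1.
Ready: 8 and 5. 8 is listed later → 8.
6 now also ready, so the ready set is {6, 5}; 6 is listed later → 6.
7 and 5 are both available; 7 is listed later → 7.
5 needed 1, now all done → 5.

2 → 4 → 3 → 1 → 8 → 6 → 7 → 5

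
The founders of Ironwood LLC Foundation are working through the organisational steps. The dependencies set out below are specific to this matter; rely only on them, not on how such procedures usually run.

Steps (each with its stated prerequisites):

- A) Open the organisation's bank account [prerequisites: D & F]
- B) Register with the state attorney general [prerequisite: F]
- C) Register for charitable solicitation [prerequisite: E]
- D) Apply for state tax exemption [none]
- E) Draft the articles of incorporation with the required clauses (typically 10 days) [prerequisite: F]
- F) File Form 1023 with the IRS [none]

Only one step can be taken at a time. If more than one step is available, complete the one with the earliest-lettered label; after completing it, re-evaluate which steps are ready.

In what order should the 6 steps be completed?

D, F, A, B, E, C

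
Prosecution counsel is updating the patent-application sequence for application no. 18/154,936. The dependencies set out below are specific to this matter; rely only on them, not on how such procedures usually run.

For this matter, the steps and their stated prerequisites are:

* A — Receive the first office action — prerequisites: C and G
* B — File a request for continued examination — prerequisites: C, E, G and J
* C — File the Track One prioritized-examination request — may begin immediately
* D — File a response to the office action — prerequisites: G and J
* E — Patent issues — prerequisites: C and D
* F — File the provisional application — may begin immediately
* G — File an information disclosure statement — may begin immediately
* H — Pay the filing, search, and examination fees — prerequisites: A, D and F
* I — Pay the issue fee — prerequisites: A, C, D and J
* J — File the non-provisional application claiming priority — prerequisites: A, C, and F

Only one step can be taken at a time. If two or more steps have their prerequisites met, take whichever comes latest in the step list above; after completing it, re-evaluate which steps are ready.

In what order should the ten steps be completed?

G F C A J D I H E B

G, F and C have no prerequisites; G is listed later, so G is first.
Now F and C have their prerequisites met. F is listed later, so F next.
C is the only step now ready → C.
That leaves A as the only ready step → A.
J needed F, C and A, now all done → J.
Next only D has its prerequisites met → D.
Ready: I, H and E. I is listed later → I.
Ready: H and E. H is listed later → H.
That leaves E as the only ready step → E.
B needed J, G, E and C, now all done → B.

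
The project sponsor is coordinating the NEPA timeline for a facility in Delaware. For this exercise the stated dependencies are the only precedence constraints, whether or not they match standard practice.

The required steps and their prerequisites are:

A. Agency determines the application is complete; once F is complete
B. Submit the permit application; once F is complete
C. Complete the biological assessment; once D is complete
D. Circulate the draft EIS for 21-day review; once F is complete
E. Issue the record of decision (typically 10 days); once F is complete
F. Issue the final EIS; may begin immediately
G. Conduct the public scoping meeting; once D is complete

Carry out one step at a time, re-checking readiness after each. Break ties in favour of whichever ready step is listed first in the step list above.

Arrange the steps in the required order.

F is the only step with nothing outstanding, so it goes first.
Now A, B, D and E have their prerequisites met. A is listed earlier, so A next.
Ready: B, D and E. B is listed earlier → B.
D and E are both available; D is listed earlier → D.
C and G now also ready, so the ready set is {C, E, G}; C is listed earlier → C.
E and G are both available; E is listed earlier → E.
Next only G has its prerequisites met → G.

F, A, B, D, C, E, G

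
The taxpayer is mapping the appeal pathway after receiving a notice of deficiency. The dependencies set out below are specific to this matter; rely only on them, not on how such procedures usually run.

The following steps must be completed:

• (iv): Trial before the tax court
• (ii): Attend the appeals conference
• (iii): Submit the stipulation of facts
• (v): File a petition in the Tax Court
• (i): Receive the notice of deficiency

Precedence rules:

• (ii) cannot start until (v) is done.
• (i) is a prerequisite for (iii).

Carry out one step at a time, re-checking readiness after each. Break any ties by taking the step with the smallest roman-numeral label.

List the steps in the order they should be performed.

Nothing is required for (i), (iv) and (v). (i) has the earlier label → (i) first.
(iii) now also ready, so the ready set is {(iii), (iv), (v)}; (iii) has the earlier label → (iii).
(iv) and (v) are both available; (iv) has the earlier label → (iv).
Next only (v) has its prerequisites met → (v).
(ii) needed (v), now all done → (ii).

(i), (iii), (iv), (v), (ii)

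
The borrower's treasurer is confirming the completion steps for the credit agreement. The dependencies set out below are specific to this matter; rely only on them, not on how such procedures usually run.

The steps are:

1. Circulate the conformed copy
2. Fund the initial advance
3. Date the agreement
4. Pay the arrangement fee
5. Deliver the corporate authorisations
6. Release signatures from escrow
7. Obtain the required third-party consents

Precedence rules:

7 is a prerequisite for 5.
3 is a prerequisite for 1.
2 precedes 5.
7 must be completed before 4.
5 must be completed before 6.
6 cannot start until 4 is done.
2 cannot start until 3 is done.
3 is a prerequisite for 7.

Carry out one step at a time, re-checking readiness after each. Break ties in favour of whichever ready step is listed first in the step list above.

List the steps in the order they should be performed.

3 has no prerequisites → 3 first.
1, 2 and 7 are all available; 1 is listed earlier → 1.
Now 2 and 7 have their prerequisites met. 2 is listed earlier, so 2 next.
7 needed 3, now all done → 7.
4 and 5 are both available; 4 is listed earlier → 4.
That leaves 5 as the only ready step → 5.
That leaves 6 as the only ready step → 6.

3 → 1 → 2 → 7 → 4 → 5 → 6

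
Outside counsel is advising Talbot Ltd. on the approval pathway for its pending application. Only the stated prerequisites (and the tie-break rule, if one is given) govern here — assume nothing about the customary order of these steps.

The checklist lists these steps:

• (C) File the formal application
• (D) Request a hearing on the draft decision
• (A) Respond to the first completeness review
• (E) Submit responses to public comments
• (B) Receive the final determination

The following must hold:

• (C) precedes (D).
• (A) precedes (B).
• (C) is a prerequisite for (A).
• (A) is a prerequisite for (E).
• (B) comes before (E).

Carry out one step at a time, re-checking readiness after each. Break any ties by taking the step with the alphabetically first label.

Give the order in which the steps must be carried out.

(C) has no prerequisites → (C) first.
(A) and (D) are both available; (A) has the earlier label → (A).
(B) now also ready, so the ready set is {(B), (D)}; (B) has the earlier label → (B).
(E) now also ready, so the ready set is {(D), (E)}; (D) has the earlier label → (D).
(E) needed (A) and (B), now all done → (E).

(C), (A), (B), (D), (E)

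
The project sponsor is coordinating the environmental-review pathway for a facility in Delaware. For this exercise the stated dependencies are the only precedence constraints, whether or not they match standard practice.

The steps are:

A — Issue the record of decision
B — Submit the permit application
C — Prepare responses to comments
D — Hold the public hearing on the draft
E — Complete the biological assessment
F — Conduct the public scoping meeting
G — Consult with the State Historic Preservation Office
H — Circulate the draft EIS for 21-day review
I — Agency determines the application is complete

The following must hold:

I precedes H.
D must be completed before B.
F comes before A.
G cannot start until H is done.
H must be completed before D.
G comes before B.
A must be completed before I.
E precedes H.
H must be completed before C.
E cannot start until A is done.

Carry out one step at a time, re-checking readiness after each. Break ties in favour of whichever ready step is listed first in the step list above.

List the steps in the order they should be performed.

F, A, E, I, H, C, D, G, B

Only F has no prerequisites, so it is first.
A is the only step now ready → A.
Now E and I have their prerequisites met. E is listed earlier, so E next.
I is the only step now ready → I.
H needed E and I, now all done → H.
Now C, D and G have their prerequisites met. C is listed earlier, so C next.
D and G are both available; D is listed earlier → D.
Next only G has its prerequisites met → G.
Next only B has its prerequisites met → B.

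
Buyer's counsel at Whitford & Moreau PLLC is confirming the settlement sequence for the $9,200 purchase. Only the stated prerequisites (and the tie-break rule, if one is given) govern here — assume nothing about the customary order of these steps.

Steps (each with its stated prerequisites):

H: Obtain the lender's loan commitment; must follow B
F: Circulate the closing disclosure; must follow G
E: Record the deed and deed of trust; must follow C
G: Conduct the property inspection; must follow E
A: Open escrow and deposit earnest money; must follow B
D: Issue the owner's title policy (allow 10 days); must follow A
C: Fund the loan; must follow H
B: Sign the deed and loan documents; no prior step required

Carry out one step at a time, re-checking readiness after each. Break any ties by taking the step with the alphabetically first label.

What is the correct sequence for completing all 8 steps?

B, A, D, H, C, E, G, F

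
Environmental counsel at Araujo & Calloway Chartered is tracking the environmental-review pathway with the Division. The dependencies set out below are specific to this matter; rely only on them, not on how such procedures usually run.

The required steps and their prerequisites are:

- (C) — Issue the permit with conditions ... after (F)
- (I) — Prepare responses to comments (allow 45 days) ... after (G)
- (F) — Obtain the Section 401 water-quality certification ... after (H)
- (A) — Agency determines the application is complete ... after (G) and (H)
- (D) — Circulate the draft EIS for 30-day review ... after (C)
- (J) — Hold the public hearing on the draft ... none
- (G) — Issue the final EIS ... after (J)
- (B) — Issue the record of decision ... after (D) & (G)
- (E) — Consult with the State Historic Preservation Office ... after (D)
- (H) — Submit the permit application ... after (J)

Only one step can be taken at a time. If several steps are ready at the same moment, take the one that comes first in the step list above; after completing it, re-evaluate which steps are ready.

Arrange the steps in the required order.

(J), (G), (I), (H), (F), (C), (A), (D), (B), (E)

(J) is the only step with nothing outstanding, so it goes first.
Now (G) and (H) have their prerequisites met. (G) is listed earlier, so (G) next.
(I) now also ready, so the ready set is {(I), (H)}; (I) is listed earlier → (I).
Next only (H) has its prerequisites met → (H).
Now (F) and (A) have their prerequisites met. (F) is listed earlier, so (F) next.
(C) now also ready, so the ready set is {(C), (A)}; (C) is listed earlier → (C).
(A) and (D) are both available; (A) is listed earlier → (A).
(D) needed (C), now all done → (D).
Now (B) and (E) have their prerequisites met. (B) is listed earlier, so (B) next.
(E) needed (D), now all done → (E).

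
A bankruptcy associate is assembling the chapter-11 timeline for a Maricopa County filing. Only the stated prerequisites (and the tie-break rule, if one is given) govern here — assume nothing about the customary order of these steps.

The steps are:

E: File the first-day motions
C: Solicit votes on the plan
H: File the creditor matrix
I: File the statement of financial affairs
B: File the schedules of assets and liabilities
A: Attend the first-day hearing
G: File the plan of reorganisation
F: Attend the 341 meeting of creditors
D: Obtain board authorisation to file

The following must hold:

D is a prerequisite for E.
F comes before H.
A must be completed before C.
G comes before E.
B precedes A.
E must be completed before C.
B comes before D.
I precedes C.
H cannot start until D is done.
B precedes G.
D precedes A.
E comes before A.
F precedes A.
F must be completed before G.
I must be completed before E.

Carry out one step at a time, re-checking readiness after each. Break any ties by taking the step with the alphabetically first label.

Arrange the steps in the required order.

B, D, F, G, H, I, E, A, C

B, F and I have no prerequisites; B has the earlier label, so B is first.
D, F and I are all available; D has the earlier label → D.
Now F and I have their prerequisites met. F has the earlier label, so F next.
Now G, H and I have their prerequisites met. G has the earlier label, so G next.
Now H and I have their prerequisites met. H has the earlier label, so H next.
Next only I has its prerequisites met → I.
That leaves E as the only ready step → E.
A is the only step now ready → A.
C needed A, E and I, now all done → C.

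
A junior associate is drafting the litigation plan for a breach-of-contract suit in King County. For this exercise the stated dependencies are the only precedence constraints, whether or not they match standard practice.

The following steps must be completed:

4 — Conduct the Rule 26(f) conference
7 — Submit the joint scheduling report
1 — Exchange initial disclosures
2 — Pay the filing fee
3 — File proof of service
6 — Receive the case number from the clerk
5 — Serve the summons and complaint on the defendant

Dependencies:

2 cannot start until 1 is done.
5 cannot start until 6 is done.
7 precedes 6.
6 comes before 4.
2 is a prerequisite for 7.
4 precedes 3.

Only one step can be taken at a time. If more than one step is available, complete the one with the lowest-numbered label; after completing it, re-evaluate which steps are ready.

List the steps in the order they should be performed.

1, 2, 7, 6, 4, 3, 5

1 is the only step with nothing outstanding, so it goes first.
Next only 2 has its prerequisites met → 2.
That leaves 7 as the only ready step → 7.
Next only 6 has its prerequisites met → 6.
Ready: 4 and 5. 4 has the earlier label → 4.
Ready: 3 and 5. 3 has the earlier label → 3.
That leaves 5 as the only ready step → 5.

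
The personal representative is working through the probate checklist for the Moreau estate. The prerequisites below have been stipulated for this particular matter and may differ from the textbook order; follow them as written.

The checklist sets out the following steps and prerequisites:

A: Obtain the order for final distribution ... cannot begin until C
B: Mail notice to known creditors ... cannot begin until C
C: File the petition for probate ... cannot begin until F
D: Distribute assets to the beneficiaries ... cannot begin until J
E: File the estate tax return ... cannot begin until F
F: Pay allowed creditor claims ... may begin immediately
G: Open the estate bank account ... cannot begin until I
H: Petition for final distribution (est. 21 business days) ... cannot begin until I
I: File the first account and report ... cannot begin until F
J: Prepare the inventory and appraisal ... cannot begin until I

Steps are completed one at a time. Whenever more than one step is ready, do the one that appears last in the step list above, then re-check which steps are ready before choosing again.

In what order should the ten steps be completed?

F has no prerequisites → F first.
Ready: I, E and C. I is listed later → I.
Now J, H, G, E and C have their prerequisites met. J is listed later, so J next.
Ready: H, G, E, D and C. H is listed later → H.
Now G, E, D and C have their prerequisites met. G is listed later, so G next.
E, D and C are all available; E is listed later → E.
D and C are both available; D is listed later → D.
C is the only step now ready → C.
Ready: B and A. B is listed later → B.
Next only A has its prerequisites met → A.

F → I → J → H → G → E → D → C → B → A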